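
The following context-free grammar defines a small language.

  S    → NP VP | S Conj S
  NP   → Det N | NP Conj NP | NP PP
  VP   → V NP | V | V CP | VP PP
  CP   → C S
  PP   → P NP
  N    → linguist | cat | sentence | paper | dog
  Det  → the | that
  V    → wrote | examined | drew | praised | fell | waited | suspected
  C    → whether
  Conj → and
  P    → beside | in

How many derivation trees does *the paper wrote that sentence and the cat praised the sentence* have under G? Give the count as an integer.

[S [S [NP [Det the] [N paper]] [VP [V wrote] [NP [Det that] [N sentence]]]] [Conj and] [S [NP [Det the] [N cat]] [VP [V praised] [NP [Det the] [N sentence]]]]]
No rule offers an alternative attachment or grouping for any span, so this is the only derivation.

1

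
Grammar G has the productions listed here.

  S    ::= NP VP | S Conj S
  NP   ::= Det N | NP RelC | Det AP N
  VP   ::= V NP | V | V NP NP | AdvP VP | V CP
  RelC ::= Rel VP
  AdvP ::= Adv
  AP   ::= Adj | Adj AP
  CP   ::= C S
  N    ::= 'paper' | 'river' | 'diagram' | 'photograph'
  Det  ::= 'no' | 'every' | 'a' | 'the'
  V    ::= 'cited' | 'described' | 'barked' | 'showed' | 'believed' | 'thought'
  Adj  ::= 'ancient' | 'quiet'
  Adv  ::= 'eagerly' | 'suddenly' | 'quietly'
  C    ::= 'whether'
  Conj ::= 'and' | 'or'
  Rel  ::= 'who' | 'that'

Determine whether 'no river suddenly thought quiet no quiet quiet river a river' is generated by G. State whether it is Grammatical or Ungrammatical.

A V word can never sit immediately before an Adj word in any string this grammar generates, so the substring 'thought quiet' rules out a derivation.

Ungrammatical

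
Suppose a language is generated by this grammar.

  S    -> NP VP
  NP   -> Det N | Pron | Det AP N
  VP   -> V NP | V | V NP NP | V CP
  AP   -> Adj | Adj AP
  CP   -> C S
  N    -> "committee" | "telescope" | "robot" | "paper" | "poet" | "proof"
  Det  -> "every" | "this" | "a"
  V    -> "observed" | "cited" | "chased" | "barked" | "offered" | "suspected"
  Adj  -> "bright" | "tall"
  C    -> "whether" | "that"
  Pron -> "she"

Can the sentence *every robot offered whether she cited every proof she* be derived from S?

S
  NP
    Det: every
    N: robot
  VP
    V: offered
    CP
      C: whether
      S
        NP
          Pron: she
        VP
          V: cited
          NP
            Det: every
            N: proof
          NP
            Pron: she
Each bracket corresponds to one application of a listed rule, so the string is derivable from S.

Grammatical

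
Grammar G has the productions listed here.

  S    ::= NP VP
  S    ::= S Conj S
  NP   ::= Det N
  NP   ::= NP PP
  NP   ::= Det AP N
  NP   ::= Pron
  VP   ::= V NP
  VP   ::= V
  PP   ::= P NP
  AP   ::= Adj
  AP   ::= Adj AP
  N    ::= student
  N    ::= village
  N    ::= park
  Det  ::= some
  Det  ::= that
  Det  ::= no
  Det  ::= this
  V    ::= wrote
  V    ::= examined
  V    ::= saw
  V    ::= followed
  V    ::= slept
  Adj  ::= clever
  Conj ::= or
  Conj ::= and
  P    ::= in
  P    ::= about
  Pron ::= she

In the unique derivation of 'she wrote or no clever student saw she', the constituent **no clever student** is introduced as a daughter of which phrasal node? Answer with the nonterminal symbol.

S
  S
    NP
      Pron: she
    VP
      V: wrote
  Conj: or
  S
    NP
      Det: no
      AP
        Adj: clever
      N: student
    VP
      V: saw
      NP
        Pron: she
The span 'no clever student' is the NP node built by NP → Det AP N.
Its mother is the S built by S → NP VP.

S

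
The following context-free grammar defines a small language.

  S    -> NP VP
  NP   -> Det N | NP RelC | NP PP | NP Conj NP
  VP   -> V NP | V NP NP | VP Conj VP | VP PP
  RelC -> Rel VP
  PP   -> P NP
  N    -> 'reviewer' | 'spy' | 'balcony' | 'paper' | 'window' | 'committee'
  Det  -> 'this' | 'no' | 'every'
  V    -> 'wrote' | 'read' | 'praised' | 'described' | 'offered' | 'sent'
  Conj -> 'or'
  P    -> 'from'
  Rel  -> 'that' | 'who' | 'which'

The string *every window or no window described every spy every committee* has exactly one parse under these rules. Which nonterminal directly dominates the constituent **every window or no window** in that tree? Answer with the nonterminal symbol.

S
  NP
    NP
      Det: every
      N: window
    Conj: or
    NP
      Det: no
      N: window
  VP
    V: described
    NP
      Det: every
      N: spy
    NP
      Det: every
      N: committee
The span 'every window or no window' is the NP node built by NP → NP Conj NP.
Its mother is the S built by S → NP VP.

S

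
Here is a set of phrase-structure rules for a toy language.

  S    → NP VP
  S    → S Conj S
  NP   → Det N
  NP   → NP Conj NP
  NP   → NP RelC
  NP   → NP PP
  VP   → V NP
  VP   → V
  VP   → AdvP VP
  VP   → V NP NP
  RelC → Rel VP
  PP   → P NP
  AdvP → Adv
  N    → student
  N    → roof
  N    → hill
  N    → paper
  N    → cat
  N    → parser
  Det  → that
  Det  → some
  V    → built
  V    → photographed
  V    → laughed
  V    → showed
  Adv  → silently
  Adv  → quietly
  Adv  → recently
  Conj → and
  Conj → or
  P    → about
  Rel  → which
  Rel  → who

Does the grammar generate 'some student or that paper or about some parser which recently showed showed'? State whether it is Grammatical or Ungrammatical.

A Conj word can never sit immediately before a P word in any string this grammar generates, so the substring 'or about' rules out a derivation.

Ungrammatical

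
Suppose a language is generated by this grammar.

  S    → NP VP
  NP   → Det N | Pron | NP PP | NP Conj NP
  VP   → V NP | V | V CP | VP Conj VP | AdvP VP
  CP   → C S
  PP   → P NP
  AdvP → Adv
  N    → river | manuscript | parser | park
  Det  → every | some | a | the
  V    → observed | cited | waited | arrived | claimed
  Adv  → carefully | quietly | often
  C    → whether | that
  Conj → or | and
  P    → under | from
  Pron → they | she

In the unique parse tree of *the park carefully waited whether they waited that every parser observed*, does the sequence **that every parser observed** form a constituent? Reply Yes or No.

Yes

[S [NP [Det the] [N park]] [VP [AdvP [Adv carefully]] [VP [V waited] [CP [C whether] [S [NP [Pron they]] [VP [V waited] [CP [C that] [S [NP [Det every] [N parser]] [VP [V observed]]]]]]]]]]
The words 'that every parser observed' are exhaustively dominated by a single CP node (built by CP → C S), so they form a constituent.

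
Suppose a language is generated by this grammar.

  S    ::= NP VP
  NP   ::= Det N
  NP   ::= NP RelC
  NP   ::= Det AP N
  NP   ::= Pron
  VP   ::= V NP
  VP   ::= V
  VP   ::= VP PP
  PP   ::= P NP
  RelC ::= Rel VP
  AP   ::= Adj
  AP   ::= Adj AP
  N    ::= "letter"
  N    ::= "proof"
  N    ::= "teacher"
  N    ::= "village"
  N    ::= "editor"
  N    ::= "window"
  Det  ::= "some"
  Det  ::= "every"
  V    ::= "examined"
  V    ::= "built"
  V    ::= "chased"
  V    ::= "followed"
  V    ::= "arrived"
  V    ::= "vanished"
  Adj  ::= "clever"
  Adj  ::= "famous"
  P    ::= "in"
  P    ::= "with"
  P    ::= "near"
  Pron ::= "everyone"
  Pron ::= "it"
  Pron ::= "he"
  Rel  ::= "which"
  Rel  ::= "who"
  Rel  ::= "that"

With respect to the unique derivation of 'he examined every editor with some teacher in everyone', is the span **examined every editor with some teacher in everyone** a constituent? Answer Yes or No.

[S [NP [Pron he]] [VP [VP [VP [V examined] [NP [Det every] [N editor]]] [PP [P with] [NP [Det some] [N teacher]]]] [PP [P in] [NP [Pron everyone]]]]]
The words 'examined every editor with some teacher in everyone' are exhaustively dominated by a single VP node (built by VP → VP PP), so they form a constituent.

Yes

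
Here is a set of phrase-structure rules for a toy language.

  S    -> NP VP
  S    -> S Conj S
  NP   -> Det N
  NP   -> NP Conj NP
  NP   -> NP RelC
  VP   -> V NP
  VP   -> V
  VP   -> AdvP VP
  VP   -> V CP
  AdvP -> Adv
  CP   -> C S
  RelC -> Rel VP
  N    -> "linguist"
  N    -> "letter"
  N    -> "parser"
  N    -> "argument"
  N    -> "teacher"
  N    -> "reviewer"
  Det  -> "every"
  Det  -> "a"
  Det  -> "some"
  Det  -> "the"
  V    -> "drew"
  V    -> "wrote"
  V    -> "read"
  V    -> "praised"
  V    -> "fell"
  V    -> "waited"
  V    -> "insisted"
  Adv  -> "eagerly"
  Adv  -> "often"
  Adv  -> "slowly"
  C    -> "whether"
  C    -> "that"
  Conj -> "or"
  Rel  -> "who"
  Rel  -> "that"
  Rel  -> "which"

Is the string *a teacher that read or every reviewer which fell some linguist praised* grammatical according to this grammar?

[S [NP [NP [NP [Det a] [N teacher]] [RelC [Rel that] [VP [V read]]]] [Conj or] [NP [NP [Det every] [N reviewer]] [RelC [Rel which] [VP [V fell] [NP [Det some] [N linguist]]]]]] [VP [V praised]]]
Each bracket corresponds to one application of a listed rule, so the string is derivable from S.

Grammatical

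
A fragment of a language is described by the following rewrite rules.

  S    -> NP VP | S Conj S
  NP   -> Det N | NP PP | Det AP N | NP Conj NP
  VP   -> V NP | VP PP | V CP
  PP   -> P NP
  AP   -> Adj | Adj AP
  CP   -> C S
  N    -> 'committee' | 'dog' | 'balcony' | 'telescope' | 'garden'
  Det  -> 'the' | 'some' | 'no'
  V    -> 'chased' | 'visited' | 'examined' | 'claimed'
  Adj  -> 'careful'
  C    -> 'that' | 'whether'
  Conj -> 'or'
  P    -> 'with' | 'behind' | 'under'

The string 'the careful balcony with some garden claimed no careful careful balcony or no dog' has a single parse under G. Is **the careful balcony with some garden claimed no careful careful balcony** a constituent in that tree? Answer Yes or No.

No

[S [NP [NP [Det the] [AP [Adj careful]] [N balcony]] [PP [P with] [NP [Det some] [N garden]]]] [VP [V claimed] [NP [NP [Det no] [AP [Adj careful] [AP [Adj careful]]] [N balcony]] [Conj or] [NP [Det no] [N dog]]]]]
The smallest constituent containing 'the careful balcony with some garden claimed no careful careful balcony' is the S spanning 'the careful balcony with some garden claimed no careful careful balcony or no dog'; no single node in the tree dominates exactly the given words.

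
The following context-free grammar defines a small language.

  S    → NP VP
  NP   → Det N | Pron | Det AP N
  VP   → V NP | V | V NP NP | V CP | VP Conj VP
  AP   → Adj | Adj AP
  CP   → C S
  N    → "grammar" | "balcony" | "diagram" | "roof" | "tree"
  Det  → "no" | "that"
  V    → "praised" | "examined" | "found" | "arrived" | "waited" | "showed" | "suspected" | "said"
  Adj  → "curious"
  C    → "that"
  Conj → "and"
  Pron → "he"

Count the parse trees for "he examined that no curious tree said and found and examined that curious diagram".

Two of the 5 distinct bracketings:
[S [NP [Pron he]] [VP [V examined] [CP [C that] [S [NP [Det no] [AP [Adj curious]] [N tree]] [VP [VP [V said]] [Conj and] [VP [VP [V found]] [Conj and] [VP [V examined] [NP [Det that] [AP [Adj curious]] [N diagram]]]]]]]]]
[S [NP [Pron he]] [VP [V examined] [CP [C that] [S [NP [Det no] [AP [Adj curious]] [N tree]] [VP [VP [VP [V said]] [Conj and] [VP [V found]]] [Conj and] [VP [V examined] [NP [Det that] [AP [Adj curious]] [N diagram]]]]]]]]
The trees differ in how a recursive rule is bracketed over the same span.

5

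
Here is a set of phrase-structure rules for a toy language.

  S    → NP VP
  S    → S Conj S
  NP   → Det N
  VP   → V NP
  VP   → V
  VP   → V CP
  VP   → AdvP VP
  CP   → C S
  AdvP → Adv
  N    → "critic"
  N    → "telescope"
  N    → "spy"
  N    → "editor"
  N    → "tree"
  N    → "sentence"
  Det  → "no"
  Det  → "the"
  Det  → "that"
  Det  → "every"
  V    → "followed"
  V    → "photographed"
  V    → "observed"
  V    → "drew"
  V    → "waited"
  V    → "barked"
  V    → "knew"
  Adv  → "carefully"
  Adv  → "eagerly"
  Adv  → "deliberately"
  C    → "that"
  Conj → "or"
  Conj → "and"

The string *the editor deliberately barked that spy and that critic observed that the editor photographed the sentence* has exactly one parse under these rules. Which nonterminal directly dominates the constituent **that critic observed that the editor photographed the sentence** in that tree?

S

[S [S [NP [Det the] [N editor]] [VP [AdvP [Adv deliberately]] [VP [V barked] [NP [Det that] [N spy]]]]] [Conj and] [S [NP [Det that] [N critic]] [VP [V observed] [CP [C that] [S [NP [Det the] [N editor]] [VP [V photographed] [NP [Det the] [N sentence]]]]]]]]
The span 'that critic observed that the editor photographed the sentence' is the S node built by S → NP VP.
Its mother is the S built by S → S Conj S.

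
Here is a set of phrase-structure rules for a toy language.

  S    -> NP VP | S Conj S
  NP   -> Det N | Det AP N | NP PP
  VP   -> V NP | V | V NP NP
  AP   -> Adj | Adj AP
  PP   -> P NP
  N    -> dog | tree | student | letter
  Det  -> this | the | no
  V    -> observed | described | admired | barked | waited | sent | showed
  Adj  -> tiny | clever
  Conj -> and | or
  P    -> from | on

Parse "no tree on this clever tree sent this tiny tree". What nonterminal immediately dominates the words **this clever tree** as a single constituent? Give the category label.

NP

[S [NP [NP [Det no] [N tree]] [PP [P on] [NP [Det this] [AP [Adj clever]] [N tree]]]] [VP [V sent] [NP [Det this] [AP [Adj tiny]] [N tree]]]]
The span 'this clever tree' is the NP node built by NP → Det AP N.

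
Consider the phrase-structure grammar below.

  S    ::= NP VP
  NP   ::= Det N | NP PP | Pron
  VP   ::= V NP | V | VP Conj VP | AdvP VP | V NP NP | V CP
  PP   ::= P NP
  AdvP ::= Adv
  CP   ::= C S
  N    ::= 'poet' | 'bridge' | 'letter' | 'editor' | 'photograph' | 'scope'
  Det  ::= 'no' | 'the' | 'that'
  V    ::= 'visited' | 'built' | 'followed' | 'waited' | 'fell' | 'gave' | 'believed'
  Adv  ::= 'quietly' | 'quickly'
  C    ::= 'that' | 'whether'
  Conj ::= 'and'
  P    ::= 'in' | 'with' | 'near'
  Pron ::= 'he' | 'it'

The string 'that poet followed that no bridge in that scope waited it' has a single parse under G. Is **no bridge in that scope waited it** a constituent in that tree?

[S [NP [Det that] [N poet]] [VP [V followed] [CP [C that] [S [NP [NP [Det no] [N bridge]] [PP [P in] [NP [Det that] [N scope]]]] [VP [V waited] [NP [Pron it]]]]]]]
The words 'no bridge in that scope waited it' are exhaustively dominated by a single S node (built by S → NP VP), so they form a constituent.

Yes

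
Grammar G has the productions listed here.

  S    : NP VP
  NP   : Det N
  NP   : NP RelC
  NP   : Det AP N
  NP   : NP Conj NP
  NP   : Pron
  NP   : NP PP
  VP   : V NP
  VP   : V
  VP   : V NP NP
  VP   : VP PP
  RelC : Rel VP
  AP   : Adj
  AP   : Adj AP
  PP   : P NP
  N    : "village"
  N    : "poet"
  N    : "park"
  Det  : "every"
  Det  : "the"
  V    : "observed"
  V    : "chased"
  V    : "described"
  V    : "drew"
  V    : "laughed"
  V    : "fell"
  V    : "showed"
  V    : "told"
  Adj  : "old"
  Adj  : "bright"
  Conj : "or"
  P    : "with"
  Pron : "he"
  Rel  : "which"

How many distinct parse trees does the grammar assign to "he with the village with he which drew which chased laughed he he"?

9

Two of the 9 distinct bracketings:
[S [NP [NP [NP [NP [Pron he]] [PP [P with] [NP [NP [Det the] [N village]] [PP [P with] [NP [Pron he]]]]]] [RelC [Rel which] [VP [V drew]]]] [RelC [Rel which] [VP [V chased]]]] [VP [V laughed] [NP [Pron he]] [NP [Pron he]]]]
[S [NP [NP [NP [NP [NP [Pron he]] [PP [P with] [NP [Det the] [N village]]]] [PP [P with] [NP [Pron he]]]] [RelC [Rel which] [VP [V drew]]]] [RelC [Rel which] [VP [V chased]]]] [VP [V laughed] [NP [Pron he]] [NP [Pron he]]]]
The trees differ in how a recursive rule is bracketed over the same span.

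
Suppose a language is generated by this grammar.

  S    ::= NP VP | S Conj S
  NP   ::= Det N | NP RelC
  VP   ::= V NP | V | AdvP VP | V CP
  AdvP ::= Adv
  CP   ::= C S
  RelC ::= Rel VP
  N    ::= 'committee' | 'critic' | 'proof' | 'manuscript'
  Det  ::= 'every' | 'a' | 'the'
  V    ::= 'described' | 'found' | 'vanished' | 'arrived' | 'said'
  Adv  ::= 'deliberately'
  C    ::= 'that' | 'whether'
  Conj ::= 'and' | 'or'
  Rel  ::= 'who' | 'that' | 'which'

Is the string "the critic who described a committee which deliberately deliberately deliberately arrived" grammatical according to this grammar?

Ungrammatical

For S → NP VP, every NP-prefix leaves a non-VP remainder: after 'the critic' the remainder is not a VP; after 'the critic who described' the remainder is not a VP; after 'the critic who described a committee' the remainder is not a VP. The alternative S rule S → S Conj S likewise has no satisfying split.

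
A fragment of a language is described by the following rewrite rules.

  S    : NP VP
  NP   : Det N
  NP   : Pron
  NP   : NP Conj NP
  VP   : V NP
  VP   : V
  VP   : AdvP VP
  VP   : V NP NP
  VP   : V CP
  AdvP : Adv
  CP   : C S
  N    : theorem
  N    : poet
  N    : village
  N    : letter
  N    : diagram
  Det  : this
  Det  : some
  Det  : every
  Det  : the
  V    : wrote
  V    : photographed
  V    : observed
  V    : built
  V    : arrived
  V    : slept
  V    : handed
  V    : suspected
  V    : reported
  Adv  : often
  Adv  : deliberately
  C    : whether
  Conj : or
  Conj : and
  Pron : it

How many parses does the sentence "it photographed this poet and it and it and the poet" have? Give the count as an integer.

Two of the 5 distinct bracketings:
[S [NP [Pron it]] [VP [V photographed] [NP [NP [Det this] [N poet]] [Conj and] [NP [NP [Pron it]] [Conj and] [NP [NP [Pron it]] [Conj and] [NP [Det the] [N poet]]]]]]]
[S [NP [Pron it]] [VP [V photographed] [NP [NP [Det this] [N poet]] [Conj and] [NP [NP [NP [Pron it]] [Conj and] [NP [Pron it]]] [Conj and] [NP [Det the] [N poet]]]]]]
The trees differ in how a recursive rule is bracketed over the same span.

5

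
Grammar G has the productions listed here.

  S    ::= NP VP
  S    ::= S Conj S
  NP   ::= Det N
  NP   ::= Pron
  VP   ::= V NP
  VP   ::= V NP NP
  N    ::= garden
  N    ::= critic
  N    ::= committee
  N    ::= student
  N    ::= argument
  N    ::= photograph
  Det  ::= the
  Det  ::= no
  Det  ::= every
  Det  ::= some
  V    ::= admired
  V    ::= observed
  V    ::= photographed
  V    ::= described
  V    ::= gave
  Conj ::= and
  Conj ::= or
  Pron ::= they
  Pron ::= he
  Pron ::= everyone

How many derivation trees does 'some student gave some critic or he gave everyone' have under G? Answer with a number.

[S [S [NP [Det some] [N student]] [VP [V gave] [NP [Det some] [N critic]]]] [Conj or] [S [NP [Pron he]] [VP [V gave] [NP [Pron everyone]]]]]
No rule offers an alternative attachment or grouping for any span, so this is the only derivation.

1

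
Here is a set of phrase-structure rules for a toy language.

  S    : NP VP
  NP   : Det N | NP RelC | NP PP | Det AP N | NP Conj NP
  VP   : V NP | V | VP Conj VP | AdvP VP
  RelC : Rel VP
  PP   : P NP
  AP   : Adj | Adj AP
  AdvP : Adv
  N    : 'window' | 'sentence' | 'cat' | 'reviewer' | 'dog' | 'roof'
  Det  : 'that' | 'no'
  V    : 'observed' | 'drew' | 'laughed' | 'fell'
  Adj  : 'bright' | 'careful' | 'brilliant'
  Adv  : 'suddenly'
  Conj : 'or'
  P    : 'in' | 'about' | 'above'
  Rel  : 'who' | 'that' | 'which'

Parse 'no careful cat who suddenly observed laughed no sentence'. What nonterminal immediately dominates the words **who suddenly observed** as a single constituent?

RelC

[S [NP [NP [Det no] [AP [Adj careful]] [N cat]] [RelC [Rel who] [VP [AdvP [Adv suddenly]] [VP [V observed]]]]] [VP [V laughed] [NP [Det no] [N sentence]]]]
The span 'who suddenly observed' is the RelC node built by RelC → Rel VP.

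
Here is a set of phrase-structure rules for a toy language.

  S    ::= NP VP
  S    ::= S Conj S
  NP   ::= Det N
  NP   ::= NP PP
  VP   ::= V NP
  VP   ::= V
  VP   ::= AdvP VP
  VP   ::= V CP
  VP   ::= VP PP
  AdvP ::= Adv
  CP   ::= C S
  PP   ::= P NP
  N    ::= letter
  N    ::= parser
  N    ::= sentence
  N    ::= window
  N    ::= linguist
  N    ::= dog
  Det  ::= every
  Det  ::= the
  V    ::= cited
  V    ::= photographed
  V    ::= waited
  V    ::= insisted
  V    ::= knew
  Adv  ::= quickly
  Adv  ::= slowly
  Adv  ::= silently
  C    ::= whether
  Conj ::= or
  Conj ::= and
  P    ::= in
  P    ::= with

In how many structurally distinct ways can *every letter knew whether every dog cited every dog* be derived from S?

1

[S [NP [Det every] [N letter]] [VP [V knew] [CP [C whether] [S [NP [Det every] [N dog]] [VP [V cited] [NP [Det every] [N dog]]]]]]]
No rule offers an alternative attachment or grouping for any span, so this is the only derivation.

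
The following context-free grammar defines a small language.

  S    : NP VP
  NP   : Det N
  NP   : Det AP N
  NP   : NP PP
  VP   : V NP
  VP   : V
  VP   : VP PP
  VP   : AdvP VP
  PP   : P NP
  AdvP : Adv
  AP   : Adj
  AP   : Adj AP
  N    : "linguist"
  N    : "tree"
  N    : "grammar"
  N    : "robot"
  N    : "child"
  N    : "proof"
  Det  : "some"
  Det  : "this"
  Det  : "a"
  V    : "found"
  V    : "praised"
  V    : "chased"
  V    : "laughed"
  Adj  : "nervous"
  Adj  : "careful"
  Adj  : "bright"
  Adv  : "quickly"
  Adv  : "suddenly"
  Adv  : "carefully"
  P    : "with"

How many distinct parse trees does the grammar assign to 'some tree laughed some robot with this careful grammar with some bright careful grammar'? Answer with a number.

5

Two of the 5 distinct bracketings:
[S [NP [Det some] [N tree]] [VP [V laughed] [NP [NP [Det some] [N robot]] [PP [P with] [NP [NP [Det this] [AP [Adj careful]] [N grammar]] [PP [P with] [NP [Det some] [AP [Adj bright] [AP [Adj careful]]] [N grammar]]]]]]]]
[S [NP [Det some] [N tree]] [VP [V laughed] [NP [NP [NP [Det some] [N robot]] [PP [P with] [NP [Det this] [AP [Adj careful]] [N grammar]]]] [PP [P with] [NP [Det some] [AP [Adj bright] [AP [Adj careful]]] [N grammar]]]]]]
The trees differ in how a recursive rule is bracketed over the same span.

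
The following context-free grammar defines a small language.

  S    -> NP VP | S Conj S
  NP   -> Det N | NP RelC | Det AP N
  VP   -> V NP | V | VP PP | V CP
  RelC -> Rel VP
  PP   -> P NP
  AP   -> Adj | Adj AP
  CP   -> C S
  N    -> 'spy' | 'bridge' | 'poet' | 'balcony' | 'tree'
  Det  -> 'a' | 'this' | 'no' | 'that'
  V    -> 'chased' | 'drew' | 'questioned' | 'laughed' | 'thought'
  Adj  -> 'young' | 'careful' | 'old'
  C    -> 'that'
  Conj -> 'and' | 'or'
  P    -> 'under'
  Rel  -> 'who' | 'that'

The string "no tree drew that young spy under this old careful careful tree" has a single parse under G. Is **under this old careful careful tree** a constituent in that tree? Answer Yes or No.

Yes

[S [NP [Det no] [N tree]] [VP [VP [V drew] [NP [Det that] [AP [Adj young]] [N spy]]] [PP [P under] [NP [Det this] [AP [Adj old] [AP [Adj careful] [AP [Adj careful]]]] [N tree]]]]]
The words 'under this old careful careful tree' are exhaustively dominated by a single PP node (built by PP → P NP), so they form a constituent.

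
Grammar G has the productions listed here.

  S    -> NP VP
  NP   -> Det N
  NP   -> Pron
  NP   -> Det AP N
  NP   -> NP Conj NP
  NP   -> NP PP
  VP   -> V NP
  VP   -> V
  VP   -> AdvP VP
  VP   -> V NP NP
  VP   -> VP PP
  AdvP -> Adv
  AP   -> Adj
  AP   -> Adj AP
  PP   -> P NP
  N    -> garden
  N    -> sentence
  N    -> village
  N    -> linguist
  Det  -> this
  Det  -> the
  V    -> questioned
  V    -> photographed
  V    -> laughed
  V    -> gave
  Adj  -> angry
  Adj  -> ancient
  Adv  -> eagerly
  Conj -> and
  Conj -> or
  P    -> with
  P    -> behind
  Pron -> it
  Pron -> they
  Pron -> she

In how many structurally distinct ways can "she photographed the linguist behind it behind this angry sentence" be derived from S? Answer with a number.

5

Two of the 5 distinct bracketings:
[S [NP [Pron she]] [VP [V photographed] [NP [NP [Det the] [N linguist]] [PP [P behind] [NP [NP [Pron it]] [PP [P behind] [NP [Det this] [AP [Adj angry]] [N sentence]]]]]]]]
[S [NP [Pron she]] [VP [V photographed] [NP [NP [NP [Det the] [N linguist]] [PP [P behind] [NP [Pron it]]]] [PP [P behind] [NP [Det this] [AP [Adj angry]] [N sentence]]]]]]
The trees differ in how a recursive rule is bracketed over the same span.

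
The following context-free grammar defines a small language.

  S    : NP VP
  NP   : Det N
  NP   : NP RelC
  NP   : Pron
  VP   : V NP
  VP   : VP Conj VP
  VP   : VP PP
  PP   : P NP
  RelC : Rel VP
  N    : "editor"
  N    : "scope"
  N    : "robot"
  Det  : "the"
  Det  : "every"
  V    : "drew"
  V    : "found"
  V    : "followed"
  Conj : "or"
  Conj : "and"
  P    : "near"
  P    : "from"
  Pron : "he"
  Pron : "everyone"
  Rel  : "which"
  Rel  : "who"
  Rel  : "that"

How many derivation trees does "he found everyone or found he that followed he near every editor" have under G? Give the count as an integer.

Two of the 3 distinct bracketings:
[S [NP [Pron he]] [VP [VP [V found] [NP [Pron everyone]]] [Conj or] [VP [V found] [NP [NP [Pron he]] [RelC [Rel that] [VP [VP [V followed] [NP [Pron he]]] [PP [P near] [NP [Det every] [N editor]]]]]]]]]
[S [NP [Pron he]] [VP [VP [V found] [NP [Pron everyone]]] [Conj or] [VP [VP [V found] [NP [NP [Pron he]] [RelC [Rel that] [VP [V followed] [NP [Pron he]]]]]] [PP [P near] [NP [Det every] [N editor]]]]]]
The trees differ in how a recursive rule is bracketed over the same span.

3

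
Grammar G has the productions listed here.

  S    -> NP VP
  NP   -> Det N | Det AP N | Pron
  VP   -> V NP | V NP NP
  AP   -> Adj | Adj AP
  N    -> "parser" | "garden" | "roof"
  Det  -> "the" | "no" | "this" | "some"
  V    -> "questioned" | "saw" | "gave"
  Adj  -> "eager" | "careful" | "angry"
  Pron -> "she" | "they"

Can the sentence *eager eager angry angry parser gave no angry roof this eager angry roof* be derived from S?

Ungrammatical

For S → NP VP, no prefix of the string parses as an NP.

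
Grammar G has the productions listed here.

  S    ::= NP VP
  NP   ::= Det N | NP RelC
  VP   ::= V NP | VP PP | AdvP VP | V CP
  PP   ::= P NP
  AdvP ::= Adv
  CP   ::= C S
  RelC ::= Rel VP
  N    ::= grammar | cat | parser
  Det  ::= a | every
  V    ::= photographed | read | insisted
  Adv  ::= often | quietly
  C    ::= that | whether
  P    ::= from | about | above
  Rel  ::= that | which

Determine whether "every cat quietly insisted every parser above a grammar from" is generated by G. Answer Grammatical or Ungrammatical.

For S → NP VP, the only prefix that parses as NP is 'every cat', but the remainder 'quietly insisted every parser above a grammar from' is not a VP under these rules.

Ungrammatical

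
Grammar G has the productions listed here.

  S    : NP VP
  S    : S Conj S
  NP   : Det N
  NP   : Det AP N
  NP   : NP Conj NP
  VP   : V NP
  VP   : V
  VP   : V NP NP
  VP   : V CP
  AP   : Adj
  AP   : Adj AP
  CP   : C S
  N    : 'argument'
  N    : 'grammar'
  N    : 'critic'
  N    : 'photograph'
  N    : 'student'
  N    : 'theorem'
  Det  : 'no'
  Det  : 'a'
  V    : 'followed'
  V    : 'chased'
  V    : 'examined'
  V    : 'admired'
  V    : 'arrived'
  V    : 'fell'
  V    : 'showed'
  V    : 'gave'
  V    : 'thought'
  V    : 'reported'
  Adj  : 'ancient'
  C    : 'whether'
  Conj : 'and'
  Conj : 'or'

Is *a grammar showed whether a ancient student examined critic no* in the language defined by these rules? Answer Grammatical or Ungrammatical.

Ungrammatical

A V word can never sit immediately before an N word in any string this grammar generates, so the substring 'examined critic' rules out a derivation.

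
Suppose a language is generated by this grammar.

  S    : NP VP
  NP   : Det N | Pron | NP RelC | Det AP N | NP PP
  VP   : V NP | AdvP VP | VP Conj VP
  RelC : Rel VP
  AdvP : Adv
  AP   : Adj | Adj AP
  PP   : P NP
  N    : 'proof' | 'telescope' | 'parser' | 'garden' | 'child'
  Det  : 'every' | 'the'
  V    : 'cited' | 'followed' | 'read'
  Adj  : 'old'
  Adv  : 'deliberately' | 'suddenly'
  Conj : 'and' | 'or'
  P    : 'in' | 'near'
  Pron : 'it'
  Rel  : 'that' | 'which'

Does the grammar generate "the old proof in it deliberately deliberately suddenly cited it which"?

For S → NP VP, every NP-prefix leaves a non-VP remainder: after 'the old proof' the remainder is not a VP; after 'the old proof in it' the remainder is not a VP.

Ungrammatical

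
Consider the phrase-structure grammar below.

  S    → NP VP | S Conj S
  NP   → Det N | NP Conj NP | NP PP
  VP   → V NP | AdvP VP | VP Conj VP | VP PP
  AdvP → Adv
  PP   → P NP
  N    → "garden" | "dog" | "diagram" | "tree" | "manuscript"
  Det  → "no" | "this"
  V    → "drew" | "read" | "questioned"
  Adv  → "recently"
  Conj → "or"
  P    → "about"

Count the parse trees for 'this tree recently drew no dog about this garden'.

Two of the 3 distinct bracketings:
[S [NP [Det this] [N tree]] [VP [AdvP [Adv recently]] [VP [V drew] [NP [NP [Det no] [N dog]] [PP [P about] [NP [Det this] [N garden]]]]]]]
[S [NP [Det this] [N tree]] [VP [AdvP [Adv recently]] [VP [VP [V drew] [NP [Det no] [N dog]]] [PP [P about] [NP [Det this] [N garden]]]]]]
The difference turns on whether NP → NP PP is used at the relevant span, versus an alternative expansion of NP.

3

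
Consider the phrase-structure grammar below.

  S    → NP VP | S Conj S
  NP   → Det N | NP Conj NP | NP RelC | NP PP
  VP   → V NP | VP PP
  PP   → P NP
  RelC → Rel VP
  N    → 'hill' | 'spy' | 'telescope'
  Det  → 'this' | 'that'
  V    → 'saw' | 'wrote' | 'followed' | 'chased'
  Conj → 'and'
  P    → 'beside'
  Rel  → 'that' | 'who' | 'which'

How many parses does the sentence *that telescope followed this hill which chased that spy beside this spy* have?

Two of the 4 distinct bracketings:
[S [NP [Det that] [N telescope]] [VP [V followed] [NP [NP [Det this] [N hill]] [RelC [Rel which] [VP [V chased] [NP [NP [Det that] [N spy]] [PP [P beside] [NP [Det this] [N spy]]]]]]]]]
[S [NP [Det that] [N telescope]] [VP [V followed] [NP [NP [Det this] [N hill]] [RelC [Rel which] [VP [VP [V chased] [NP [Det that] [N spy]]] [PP [P beside] [NP [Det this] [N spy]]]]]]]]
The difference turns on whether NP → NP PP is used at the relevant span, versus an alternative expansion of NP.

4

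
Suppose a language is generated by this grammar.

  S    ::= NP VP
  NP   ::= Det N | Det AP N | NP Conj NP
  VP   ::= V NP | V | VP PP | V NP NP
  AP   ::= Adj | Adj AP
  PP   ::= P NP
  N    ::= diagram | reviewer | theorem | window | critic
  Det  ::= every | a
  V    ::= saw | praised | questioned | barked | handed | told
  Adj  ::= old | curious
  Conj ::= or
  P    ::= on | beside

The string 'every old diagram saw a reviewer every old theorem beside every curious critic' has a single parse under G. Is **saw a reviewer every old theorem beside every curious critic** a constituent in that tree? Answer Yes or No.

[S [NP [Det every] [AP [Adj old]] [N diagram]] [VP [VP [V saw] [NP [Det a] [N reviewer]] [NP [Det every] [AP [Adj old]] [N theorem]]] [PP [P beside] [NP [Det every] [AP [Adj curious]] [N critic]]]]]
The words 'saw a reviewer every old theorem beside every curious critic' are exhaustively dominated by a single VP node (built by VP → VP PP), so they form a constituent.

Yes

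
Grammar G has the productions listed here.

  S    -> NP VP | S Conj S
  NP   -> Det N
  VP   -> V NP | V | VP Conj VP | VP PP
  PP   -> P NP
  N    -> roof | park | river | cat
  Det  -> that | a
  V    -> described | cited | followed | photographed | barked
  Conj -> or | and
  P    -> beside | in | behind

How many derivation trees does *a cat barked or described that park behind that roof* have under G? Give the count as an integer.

2

The two bracketings:
[S [NP [Det a] [N cat]] [VP [VP [V barked]] [Conj or] [VP [VP [V described] [NP [Det that] [N park]]] [PP [P behind] [NP [Det that] [N roof]]]]]]
[S [NP [Det a] [N cat]] [VP [VP [VP [V barked]] [Conj or] [VP [V described] [NP [Det that] [N park]]]] [PP [P behind] [NP [Det that] [N roof]]]]]
The trees differ in how a recursive rule is bracketed over the same span.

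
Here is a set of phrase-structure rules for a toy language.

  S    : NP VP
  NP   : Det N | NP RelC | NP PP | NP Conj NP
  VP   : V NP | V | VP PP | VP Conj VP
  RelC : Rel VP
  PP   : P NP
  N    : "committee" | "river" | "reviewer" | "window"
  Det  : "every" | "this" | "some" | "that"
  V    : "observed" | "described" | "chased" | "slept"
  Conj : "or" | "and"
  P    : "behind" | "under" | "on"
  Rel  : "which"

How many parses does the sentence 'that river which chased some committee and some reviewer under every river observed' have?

6

Two of the 6 distinct bracketings:
[S [NP [NP [Det that] [N river]] [RelC [Rel which] [VP [V chased] [NP [NP [NP [Det some] [N committee]] [Conj and] [NP [Det some] [N reviewer]]] [PP [P under] [NP [Det every] [N river]]]]]]] [VP [V observed]]]
[S [NP [NP [Det that] [N river]] [RelC [Rel which] [VP [V chased] [NP [NP [Det some] [N committee]] [Conj and] [NP [NP [Det some] [N reviewer]] [PP [P under] [NP [Det every] [N river]]]]]]]] [VP [V observed]]]
The trees differ in how a recursive rule is bracketed over the same span.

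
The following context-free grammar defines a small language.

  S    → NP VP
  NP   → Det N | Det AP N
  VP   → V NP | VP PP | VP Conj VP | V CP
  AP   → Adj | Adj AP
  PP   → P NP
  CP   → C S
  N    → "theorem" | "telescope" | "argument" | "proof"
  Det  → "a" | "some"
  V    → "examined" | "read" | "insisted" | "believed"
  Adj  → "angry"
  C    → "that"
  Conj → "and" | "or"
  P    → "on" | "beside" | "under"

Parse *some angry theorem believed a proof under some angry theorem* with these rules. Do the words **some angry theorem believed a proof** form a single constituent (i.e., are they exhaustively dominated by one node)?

[S [NP [Det some] [AP [Adj angry]] [N theorem]] [VP [VP [V believed] [NP [Det a] [N proof]]] [PP [P under] [NP [Det some] [AP [Adj angry]] [N theorem]]]]]
The smallest constituent containing 'some angry theorem believed a proof' is the S spanning 'some angry theorem believed a proof under some angry theorem'; no single node in the tree dominates exactly the given words.

No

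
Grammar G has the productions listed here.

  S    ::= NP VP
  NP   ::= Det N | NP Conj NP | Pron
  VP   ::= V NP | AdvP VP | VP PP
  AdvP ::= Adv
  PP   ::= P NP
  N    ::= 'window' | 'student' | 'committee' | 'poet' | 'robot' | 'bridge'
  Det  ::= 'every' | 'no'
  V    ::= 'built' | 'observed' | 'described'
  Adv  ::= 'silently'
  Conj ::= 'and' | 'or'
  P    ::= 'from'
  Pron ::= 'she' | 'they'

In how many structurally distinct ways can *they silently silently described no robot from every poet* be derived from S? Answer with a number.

3

Two of the 3 distinct bracketings:
[S [NP [Pron they]] [VP [AdvP [Adv silently]] [VP [AdvP [Adv silently]] [VP [VP [V described] [NP [Det no] [N robot]]] [PP [P from] [NP [Det every] [N poet]]]]]]]
[S [NP [Pron they]] [VP [AdvP [Adv silently]] [VP [VP [AdvP [Adv silently]] [VP [V described] [NP [Det no] [N robot]]]] [PP [P from] [NP [Det every] [N poet]]]]]]
The trees differ in how a recursive rule is bracketed over the same span.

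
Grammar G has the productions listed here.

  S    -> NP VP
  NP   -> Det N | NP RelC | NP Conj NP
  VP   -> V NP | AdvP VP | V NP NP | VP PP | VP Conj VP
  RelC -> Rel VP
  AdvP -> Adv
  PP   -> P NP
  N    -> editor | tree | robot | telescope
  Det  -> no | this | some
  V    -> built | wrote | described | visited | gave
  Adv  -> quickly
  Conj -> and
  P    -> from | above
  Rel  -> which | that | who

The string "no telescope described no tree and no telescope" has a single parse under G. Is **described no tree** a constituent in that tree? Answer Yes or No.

No

[S [NP [Det no] [N telescope]] [VP [V described] [NP [NP [Det no] [N tree]] [Conj and] [NP [Det no] [N telescope]]]]]
The smallest constituent containing 'described no tree' is the VP spanning 'described no tree and no telescope'; no single node in the tree dominates exactly the given words.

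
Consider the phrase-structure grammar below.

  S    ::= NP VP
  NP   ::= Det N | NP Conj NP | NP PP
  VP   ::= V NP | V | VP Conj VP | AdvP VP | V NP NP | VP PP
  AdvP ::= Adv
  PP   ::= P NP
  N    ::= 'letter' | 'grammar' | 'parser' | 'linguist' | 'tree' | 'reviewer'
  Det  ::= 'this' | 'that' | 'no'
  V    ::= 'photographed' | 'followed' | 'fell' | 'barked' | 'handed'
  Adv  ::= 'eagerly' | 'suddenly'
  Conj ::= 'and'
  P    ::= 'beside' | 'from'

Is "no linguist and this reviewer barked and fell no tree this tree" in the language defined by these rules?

Grammatical

[S [NP [NP [Det no] [N linguist]] [Conj and] [NP [Det this] [N reviewer]]] [VP [VP [V barked]] [Conj and] [VP [V fell] [NP [Det no] [N tree]] [NP [Det this] [N tree]]]]]
Each bracket corresponds to one application of a listed rule, so the string is derivable from S.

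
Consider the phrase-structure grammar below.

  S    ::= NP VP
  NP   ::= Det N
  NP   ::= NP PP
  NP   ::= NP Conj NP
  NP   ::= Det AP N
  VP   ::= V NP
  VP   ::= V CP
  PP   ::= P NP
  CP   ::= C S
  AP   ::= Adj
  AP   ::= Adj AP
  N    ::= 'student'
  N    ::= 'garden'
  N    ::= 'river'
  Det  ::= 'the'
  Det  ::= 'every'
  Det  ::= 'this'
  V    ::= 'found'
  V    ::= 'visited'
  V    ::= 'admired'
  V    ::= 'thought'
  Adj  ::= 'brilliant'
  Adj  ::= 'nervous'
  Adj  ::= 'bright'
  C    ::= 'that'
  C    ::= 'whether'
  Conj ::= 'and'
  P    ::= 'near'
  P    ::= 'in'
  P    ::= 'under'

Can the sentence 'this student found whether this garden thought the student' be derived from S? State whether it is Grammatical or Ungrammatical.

Grammatical

[S [NP [Det this] [N student]] [VP [V found] [CP [C whether] [S [NP [Det this] [N garden]] [VP [V thought] [NP [Det the] [N student]]]]]]]
The bracketing above is licensed at every node by one of the given productions, with S at the root.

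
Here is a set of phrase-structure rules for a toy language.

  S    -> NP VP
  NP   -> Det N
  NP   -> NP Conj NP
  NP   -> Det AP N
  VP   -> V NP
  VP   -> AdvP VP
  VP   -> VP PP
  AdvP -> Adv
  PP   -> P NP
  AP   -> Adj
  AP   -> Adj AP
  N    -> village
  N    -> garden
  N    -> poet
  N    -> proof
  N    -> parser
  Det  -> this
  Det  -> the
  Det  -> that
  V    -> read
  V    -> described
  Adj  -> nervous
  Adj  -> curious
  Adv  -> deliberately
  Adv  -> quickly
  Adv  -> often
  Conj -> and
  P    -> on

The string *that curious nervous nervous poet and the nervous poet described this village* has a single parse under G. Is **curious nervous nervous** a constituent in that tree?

[S [NP [NP [Det that] [AP [Adj curious] [AP [Adj nervous] [AP [Adj nervous]]]] [N poet]] [Conj and] [NP [Det the] [AP [Adj nervous]] [N poet]]] [VP [V described] [NP [Det this] [N village]]]]
The words 'curious nervous nervous' are exhaustively dominated by a single AP node (built by AP → Adj AP), so they form a constituent.

Yes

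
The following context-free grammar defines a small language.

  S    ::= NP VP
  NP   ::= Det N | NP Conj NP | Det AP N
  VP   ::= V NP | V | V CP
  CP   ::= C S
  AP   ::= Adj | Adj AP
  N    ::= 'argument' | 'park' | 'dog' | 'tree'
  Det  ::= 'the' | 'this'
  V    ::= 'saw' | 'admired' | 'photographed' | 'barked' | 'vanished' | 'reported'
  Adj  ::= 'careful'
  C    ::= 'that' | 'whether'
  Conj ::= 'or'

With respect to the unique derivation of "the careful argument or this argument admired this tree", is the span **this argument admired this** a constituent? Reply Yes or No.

No

[S [NP [NP [Det the] [AP [Adj careful]] [N argument]] [Conj or] [NP [Det this] [N argument]]] [VP [V admired] [NP [Det this] [N tree]]]]
The smallest constituent containing 'this argument admired this' is the S spanning 'the careful argument or this argument admired this tree'; no single node in the tree dominates exactly the given words.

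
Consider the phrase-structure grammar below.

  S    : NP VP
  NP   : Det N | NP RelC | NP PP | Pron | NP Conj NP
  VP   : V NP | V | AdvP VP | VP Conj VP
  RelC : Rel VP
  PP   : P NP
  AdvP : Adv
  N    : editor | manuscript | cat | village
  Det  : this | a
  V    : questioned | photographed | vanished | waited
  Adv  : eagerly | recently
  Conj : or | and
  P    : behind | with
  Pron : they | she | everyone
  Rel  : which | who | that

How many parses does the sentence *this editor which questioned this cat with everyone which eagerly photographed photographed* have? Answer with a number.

5

Two of the 5 distinct bracketings:
[S [NP [NP [Det this] [N editor]] [RelC [Rel which] [VP [V questioned] [NP [NP [NP [Det this] [N cat]] [PP [P with] [NP [Pron everyone]]]] [RelC [Rel which] [VP [AdvP [Adv eagerly]] [VP [V photographed]]]]]]]] [VP [V photographed]]]
[S [NP [NP [Det this] [N editor]] [RelC [Rel which] [VP [V questioned] [NP [NP [Det this] [N cat]] [PP [P with] [NP [NP [Pron everyone]] [RelC [Rel which] [VP [AdvP [Adv eagerly]] [VP [V photographed]]]]]]]]]] [VP [V photographed]]]
The trees differ in how a recursive rule is bracketed over the same span.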